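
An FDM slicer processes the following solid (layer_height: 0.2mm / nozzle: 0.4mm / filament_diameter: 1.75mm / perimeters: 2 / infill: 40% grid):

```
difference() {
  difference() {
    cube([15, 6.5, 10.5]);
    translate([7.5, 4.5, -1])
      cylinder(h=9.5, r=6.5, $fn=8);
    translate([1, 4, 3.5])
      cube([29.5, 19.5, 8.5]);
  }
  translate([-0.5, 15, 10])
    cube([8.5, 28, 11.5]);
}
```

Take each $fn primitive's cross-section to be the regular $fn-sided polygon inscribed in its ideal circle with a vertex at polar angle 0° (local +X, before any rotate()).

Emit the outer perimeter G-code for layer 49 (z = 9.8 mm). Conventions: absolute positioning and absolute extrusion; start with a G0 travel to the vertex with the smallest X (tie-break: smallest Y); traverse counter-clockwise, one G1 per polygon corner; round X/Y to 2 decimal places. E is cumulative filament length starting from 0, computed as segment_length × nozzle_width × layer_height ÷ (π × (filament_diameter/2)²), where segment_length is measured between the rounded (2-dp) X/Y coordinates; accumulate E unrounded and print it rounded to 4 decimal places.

G0 X0.00 Y0.00 Z9.80
G1 X15.00 Y0.00 E0.4989
G1 X15.00 Y4.00 E0.6319
G1 X1.00 Y4.00 E1.0976
G1 X1.00 Y6.50 E1.1807
G1 X0.00 Y6.50 E1.2140
G1 X0.00 Y0.00 E1.4302

At z = 9.8 mm: the cube is present — its section is the full 15×6.5 rectangle; the cylinder at (7.5, 4.5) is not intersected at this z (z outside [-1, 8.5]); the cube at (1, 4) (footprint 29.5×19.5) is included at this height; Taking the first minus the rest: starting from the 15×6.5 cube, the 29.5×19.5 cube at (1, 4) partially overlaps it — only the 35.00 mm² overlap (of its 575.25 mm²) is removed, clipping the outline — 1 connected region; the cube at (-0.5, 15) is not intersected at this z (z outside [10, 21.5]); After the difference (first − rest): none of the subtracted shapes is present at this height, so that combined region is unchanged — 1 connected region. The outline is a single polygon with 6 vertices. Extrusion per mm of travel: 0.4 × 0.2 / (π × 0.875²) = 0.033260. Accumulating E over each segment gives final E = 1.4302.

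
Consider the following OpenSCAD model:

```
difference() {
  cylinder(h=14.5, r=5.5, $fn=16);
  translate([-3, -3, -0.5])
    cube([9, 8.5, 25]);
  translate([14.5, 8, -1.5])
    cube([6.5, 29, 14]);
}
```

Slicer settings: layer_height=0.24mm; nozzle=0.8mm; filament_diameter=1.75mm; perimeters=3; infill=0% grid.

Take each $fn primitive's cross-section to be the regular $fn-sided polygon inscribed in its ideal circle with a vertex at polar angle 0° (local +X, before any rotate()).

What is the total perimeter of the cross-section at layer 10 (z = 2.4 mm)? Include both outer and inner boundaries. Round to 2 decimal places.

At z = 2.4 mm: the r=5.5 cylinder contributes a regular 16-gon of circumradius 5.5 (perimeter = 2·16·5.500·sin(180°/16) = 34.34 mm); the 9×8.5 cube at (-3, -3) contributes its full rectangle (perimeter 35.00 mm); the cube at (14.5, 8) is present — its section is the full 6.5×29 rectangle (perimeter 71.00 mm); Subtracting the remaining from the first: starting from the r=5.5 cylinder, the 9×8.5 cube at (-3, -3) partially overlaps it — only the 62.99 mm² overlap (of its 76.50 mm²) is removed, clipping the outline; the 6.5×29 cube at (14.5, 8) misses the remaining region (no effect) — boundary = 34.27 mm. Overall, the cross-section is a single solid region. Total boundary length (outer) = 34.27 mm.

34.27 mm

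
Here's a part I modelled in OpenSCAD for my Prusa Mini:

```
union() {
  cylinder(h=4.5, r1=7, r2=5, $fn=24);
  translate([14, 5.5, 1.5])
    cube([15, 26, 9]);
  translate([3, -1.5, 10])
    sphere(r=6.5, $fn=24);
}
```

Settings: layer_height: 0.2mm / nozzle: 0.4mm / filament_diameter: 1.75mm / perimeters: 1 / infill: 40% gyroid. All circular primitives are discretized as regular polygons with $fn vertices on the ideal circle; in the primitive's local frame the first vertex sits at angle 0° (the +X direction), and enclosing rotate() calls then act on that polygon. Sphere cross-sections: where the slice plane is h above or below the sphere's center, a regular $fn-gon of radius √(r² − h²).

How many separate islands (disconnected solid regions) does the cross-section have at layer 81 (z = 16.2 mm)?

At z = 16.2 mm: the cone does not reach this height (z outside [0, 4.5]); the cube at (14, 5.5) does not reach this height (z outside [1.5, 10.5]); the sphere at (3, -1.5): section is a regular 24-gon, circumradius = √(r²−h²) = √(6.5²−6.2²) = 1.952; Taking the union: only the r=6.5 sphere at (3, -1.5) is present, so the union is just that shape — 1 connected region. Overall, the cross-section is a single solid region. Island count = 1.

1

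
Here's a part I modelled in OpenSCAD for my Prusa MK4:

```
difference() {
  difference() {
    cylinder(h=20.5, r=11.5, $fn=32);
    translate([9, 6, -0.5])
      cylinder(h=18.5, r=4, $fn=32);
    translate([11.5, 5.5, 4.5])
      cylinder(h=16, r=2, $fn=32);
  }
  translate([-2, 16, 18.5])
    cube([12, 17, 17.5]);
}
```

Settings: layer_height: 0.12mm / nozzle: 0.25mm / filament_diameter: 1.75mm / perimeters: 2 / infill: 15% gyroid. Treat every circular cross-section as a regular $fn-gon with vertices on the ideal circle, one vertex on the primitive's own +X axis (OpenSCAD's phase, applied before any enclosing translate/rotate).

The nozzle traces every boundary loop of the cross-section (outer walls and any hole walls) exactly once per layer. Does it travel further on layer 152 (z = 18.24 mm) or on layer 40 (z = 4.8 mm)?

Layer 152 (z = 18.24): the r=11.5 cylinder gives a regular 32-gon of circumradius 11.5 (constant along its height) (perimeter = 2·32·11.500·sin(180°/32) = 72.14 mm); the cylinder at (9, 6) is not intersected at this z (z outside [-0.5, 18]); the r=2 cylinder at (11.5, 5.5) gives a regular 32-gon of circumradius 2 (constant along its height) (perimeter = 2·32·2.000·sin(180°/32) = 12.55 mm); After the difference (first − rest): starting from the r=11.5 cylinder, the r=2 cylinder at (11.5, 5.5) partially overlaps it — only the 1.41 mm² overlap (of its 12.49 mm²) is removed, clipping the outline — boundary = 72.48 mm; the cube at (-2, 16) does not reach this height (z outside [18.5, 36]); After the difference (first − rest): none of the subtracted shapes is present at this height, so the result so far is unchanged — boundary = 72.48 mm. So its perimeter = 72.48 mm. Layer 40 (z = 4.8): the r=11.5 cylinder gives a regular 32-gon of circumradius 11.5 (constant along its height) (perimeter = 2·32·11.500·sin(180°/32) = 72.14 mm); the cylinder at (9, 6): section is a regular 32-gon, circumradius r=4 (perimeter = 2·32·4.000·sin(180°/32) = 25.09 mm); the r=2 cylinder at (11.5, 5.5) gives a regular 32-gon of circumradius 2 (constant along its height) (perimeter = 2·32·2.000·sin(180°/32) = 12.55 mm); Taking the first minus the rest: starting from the r=11.5 cylinder, the r=4 cylinder at (9, 6) partially overlaps it — only the 28.23 mm² overlap (of its 49.94 mm²) is removed, clipping the outline; the r=2 cylinder at (11.5, 5.5) misses the remaining region (no effect) — boundary = 76.38 mm; the cube at (-2, 16) is not intersected at this z (z outside [18.5, 36]); After the difference (first − rest): none of the subtracted shapes is present at this height, so that combined region is unchanged — boundary = 76.38 mm. So its perimeter = 76.38 mm. Layer 40 is larger (76.38 vs 72.48 mm).

layer 40 (z = 4.8 mm)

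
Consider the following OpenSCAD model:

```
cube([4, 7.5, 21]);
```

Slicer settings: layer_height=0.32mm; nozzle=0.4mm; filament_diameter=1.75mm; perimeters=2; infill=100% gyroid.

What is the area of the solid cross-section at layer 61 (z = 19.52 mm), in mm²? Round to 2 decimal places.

At z = 19.52 mm: the cube is present — its section is the full 4×7.5 rectangle (area 30.00 mm²). Overall, the cross-section is a single solid region. Net area = 30.00 mm².

30.00 mm²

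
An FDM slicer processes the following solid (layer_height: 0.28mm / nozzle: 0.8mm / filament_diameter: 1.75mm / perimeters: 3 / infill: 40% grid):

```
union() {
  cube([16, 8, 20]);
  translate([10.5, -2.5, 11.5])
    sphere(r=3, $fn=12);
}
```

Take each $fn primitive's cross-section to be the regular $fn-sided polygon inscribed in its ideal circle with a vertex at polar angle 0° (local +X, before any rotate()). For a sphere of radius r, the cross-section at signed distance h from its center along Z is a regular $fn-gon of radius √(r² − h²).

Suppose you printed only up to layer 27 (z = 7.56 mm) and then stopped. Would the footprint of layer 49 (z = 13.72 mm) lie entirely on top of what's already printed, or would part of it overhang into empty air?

part overhangs

Compare the two slices. At z = 7.56: the 16×8 cube contributes its full rectangle (area 128.00 mm²); the sphere at (10.5, -2.5) does not reach this height (|z−center|=3.940 > r=3); Combining (union): only the 16×8 cube is present, so the union is just that shape — area = 128.00 mm². At z = 13.72: the cube is present — its section is the full 16×8 rectangle (area 128.00 mm²); the r=3 sphere at (10.5, -2.5) contributes a regular 12-gon of circumradius √(3²−2.22²) = 2.018 (area = (12/2)·2.018²·sin(360°/12) = 12.21 mm²); Combining (union): the 2 present regions are separate (no shared area or edge), so areas and boundary lengths simply add and each stays a separate island — area = 140.21 mm². Checking containment: at z = 13.72 the cross-section extends beyond the z = 7.56 cross-section by about 12.21 mm².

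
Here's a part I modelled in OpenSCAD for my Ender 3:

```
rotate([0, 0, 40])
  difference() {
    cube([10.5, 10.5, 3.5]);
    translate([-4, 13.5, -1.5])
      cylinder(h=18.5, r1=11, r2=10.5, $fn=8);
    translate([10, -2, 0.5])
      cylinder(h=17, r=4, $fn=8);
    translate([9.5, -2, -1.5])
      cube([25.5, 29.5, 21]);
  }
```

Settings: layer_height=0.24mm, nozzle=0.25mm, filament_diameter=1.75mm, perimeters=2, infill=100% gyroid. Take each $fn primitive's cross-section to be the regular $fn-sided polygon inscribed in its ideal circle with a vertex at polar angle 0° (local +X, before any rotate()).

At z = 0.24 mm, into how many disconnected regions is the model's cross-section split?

1

At z = 0.24 mm: the 10.5×10.5 cube contributes its full rectangle; the cone at (-4, 13.5) (r1=11→r2=10.5) has section circumradius 10.953 here — a regular 8-gon; the cylinder at (10, -2) does not reach this height (z outside [0.5, 17.5]); the cube at (9.5, -2) is present — its section is the full 25.5×29.5 rectangle; Subtracting the remaining from the first: starting from the 10.5×10.5 cube, the cone at (-4, 13.5) partially overlaps it — only the 25.34 mm² overlap (of its 339.32 mm²) is removed, clipping the outline; the 25.5×29.5 cube at (9.5, -2) partially overlaps it — only the 10.50 mm² overlap (of its 752.25 mm²) is removed, clipping the outline — 1 connected region; (rotated 40° about Z; rotation is an isometry so areas/perimeters/island counts are preserved). The result has 1 disconnected region.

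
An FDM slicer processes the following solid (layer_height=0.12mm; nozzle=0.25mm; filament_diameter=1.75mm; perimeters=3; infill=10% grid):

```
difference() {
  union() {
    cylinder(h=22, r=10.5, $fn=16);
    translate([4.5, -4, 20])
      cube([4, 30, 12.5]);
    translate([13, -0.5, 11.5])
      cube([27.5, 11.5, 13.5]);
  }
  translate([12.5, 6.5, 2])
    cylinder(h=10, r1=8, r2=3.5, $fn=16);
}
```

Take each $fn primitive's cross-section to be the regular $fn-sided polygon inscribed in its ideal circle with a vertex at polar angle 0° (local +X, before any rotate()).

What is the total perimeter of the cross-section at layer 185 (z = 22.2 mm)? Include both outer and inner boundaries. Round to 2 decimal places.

At z = 22.2 mm: the cylinder does not reach this height (z outside [0, 22]); the cube at (4.5, -4) (footprint 4×30) is included at this height (perimeter 68.00 mm); the 27.5×11.5 cube at (13, -0.5) contributes its full rectangle (perimeter 78.00 mm); Combining (union): the 2 present regions are separate (no shared area or edge), so areas and boundary lengths simply add and each stays a separate island — boundary = 146.00 mm; the cone at (12.5, 6.5) does not reach this height (z outside [2, 12]); Taking the first minus the rest: none of the subtracted shapes is present at this height, so that combined region is unchanged — boundary = 146.00 mm. Overall, the cross-section has 2 separate islands. Total boundary length (outer) = 146.00 mm.

146.00 mm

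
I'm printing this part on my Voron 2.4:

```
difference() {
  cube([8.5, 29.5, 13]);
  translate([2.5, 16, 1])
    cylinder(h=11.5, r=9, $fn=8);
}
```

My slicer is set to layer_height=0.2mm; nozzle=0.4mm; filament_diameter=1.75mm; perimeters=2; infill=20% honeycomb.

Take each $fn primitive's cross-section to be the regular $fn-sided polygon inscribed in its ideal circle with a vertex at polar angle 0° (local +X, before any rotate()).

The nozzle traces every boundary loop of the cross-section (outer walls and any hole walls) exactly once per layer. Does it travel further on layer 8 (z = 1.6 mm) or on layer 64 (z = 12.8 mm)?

layer 64 (z = 12.8 mm)

Layer 8 (z = 1.6): the cube is present — its section is the full 8.5×29.5 rectangle (perimeter 76.00 mm); the r=9 cylinder at (2.5, 16) contributes a regular 8-gon of circumradius 9 (perimeter = 2·8·9.000·sin(180°/8) = 55.11 mm); After the difference (first − rest): starting from the 8.5×29.5 cube, the r=9 cylinder at (2.5, 16) partially overlaps it — only the 135.50 mm² overlap (of its 229.10 mm²) is removed, clipping the outline — boundary = 65.44 mm. So its perimeter = 65.44 mm. Layer 64 (z = 12.8): the cube (footprint 8.5×29.5) is included at this height (perimeter 76.00 mm); the cylinder at (2.5, 16) is not intersected at this z (z outside [1, 12.5]); After the difference (first − rest): none of the subtracted shapes is present at this height, so the 8.5×29.5 cube is unchanged — boundary = 76.00 mm. So its perimeter = 76.00 mm. Layer 64 is larger (76.00 vs 65.44 mm).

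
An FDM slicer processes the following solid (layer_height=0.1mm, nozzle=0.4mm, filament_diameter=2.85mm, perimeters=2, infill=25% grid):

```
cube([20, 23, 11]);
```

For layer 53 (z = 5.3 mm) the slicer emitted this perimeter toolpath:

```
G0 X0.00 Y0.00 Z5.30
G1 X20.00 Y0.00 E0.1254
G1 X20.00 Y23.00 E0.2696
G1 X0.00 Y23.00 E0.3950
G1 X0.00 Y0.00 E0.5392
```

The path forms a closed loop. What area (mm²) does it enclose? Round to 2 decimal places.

Apply the shoelace formula to the sequence of (X, Y) vertices; enclosed area = 460.00 mm².

460.00 mm²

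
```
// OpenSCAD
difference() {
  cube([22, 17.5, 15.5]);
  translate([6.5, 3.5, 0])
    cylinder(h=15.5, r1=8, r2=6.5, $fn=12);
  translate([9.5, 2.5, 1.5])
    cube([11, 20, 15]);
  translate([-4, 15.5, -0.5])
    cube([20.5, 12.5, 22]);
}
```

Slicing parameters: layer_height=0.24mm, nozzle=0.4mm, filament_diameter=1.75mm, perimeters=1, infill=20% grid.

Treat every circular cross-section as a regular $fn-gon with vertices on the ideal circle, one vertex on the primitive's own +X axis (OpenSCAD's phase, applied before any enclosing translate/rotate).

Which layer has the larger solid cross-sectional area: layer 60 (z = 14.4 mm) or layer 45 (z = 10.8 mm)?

Layer 60 (z = 14.4): the cube is present — its section is the full 22×17.5 rectangle (area 385.00 mm²); the cone at (6.5, 3.5): at t=0.929 of its height the radius interpolates to r₁+(r₂−r₁)t = 6.606, giving a regular 12-gon of that circumradius (area = (12/2)·6.606²·sin(360°/12) = 130.94 mm²); the cube at (9.5, 2.5) is present — its section is the full 11×20 rectangle (area 220.00 mm²); the cube at (-4, 15.5) is present — its section is the full 20.5×12.5 rectangle (area 256.25 mm²); Taking the first minus the rest: starting from the 22×17.5 cube (385.00 mm²), the cone at (6.5, 3.5) partially overlaps it — only the 108.36 mm² overlap (of its 130.94 mm²) is removed, clipping the outline; the 11×20 cube at (9.5, 2.5) partially overlaps it — only the 147.41 mm² overlap (of its 220.00 mm²) is removed, clipping the outline; the 20.5×12.5 cube at (-4, 15.5) partially overlaps it — only the 19.00 mm² overlap (of its 256.25 mm²) is removed, clipping the outline — area = 110.23 mm². So its area = 110.23 mm². Layer 45 (z = 10.8): the cube is present — its section is the full 22×17.5 rectangle (area 385.00 mm²); the cone at (6.5, 3.5): at t=0.697 of its height the radius interpolates to r₁+(r₂−r₁)t = 6.955, giving a regular 12-gon of that circumradius (area = (12/2)·6.955²·sin(360°/12) = 145.11 mm²); the 11×20 cube at (9.5, 2.5) contributes its full rectangle (area 220.00 mm²); the 20.5×12.5 cube at (-4, 15.5) contributes its full rectangle (area 256.25 mm²); Subtracting the remaining from the first: starting from the 22×17.5 cube (385.00 mm²), the cone at (6.5, 3.5) partially overlaps it — only the 117.18 mm² overlap (of its 145.11 mm²) is removed, clipping the outline; the 11×20 cube at (9.5, 2.5) partially overlaps it — only the 144.56 mm² overlap (of its 220.00 mm²) is removed, clipping the outline; the 20.5×12.5 cube at (-4, 15.5) partially overlaps it — only the 19.00 mm² overlap (of its 256.25 mm²) is removed, clipping the outline — area = 104.26 mm². So its area = 104.26 mm². Layer 60 is larger (110.23 vs 104.26 mm²).

layer 60 (z = 14.4 mm)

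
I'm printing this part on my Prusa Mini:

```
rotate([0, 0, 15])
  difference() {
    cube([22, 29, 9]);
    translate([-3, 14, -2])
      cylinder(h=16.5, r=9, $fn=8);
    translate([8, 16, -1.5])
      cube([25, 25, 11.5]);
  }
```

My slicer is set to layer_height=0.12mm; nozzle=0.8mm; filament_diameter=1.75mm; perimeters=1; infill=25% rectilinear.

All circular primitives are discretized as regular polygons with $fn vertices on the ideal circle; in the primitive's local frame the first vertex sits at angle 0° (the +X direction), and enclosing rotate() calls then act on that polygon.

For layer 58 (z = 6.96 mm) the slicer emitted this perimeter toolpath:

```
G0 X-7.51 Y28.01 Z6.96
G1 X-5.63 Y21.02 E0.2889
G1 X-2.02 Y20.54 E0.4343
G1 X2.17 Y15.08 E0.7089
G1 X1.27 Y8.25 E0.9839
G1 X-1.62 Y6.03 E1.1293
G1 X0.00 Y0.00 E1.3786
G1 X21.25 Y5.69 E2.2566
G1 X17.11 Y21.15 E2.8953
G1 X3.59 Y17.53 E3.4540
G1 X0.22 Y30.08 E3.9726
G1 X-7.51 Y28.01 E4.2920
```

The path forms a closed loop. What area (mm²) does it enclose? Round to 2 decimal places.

391.84 mm²

Apply the shoelace formula to the sequence of (X, Y) vertices; enclosed area = 391.84 mm².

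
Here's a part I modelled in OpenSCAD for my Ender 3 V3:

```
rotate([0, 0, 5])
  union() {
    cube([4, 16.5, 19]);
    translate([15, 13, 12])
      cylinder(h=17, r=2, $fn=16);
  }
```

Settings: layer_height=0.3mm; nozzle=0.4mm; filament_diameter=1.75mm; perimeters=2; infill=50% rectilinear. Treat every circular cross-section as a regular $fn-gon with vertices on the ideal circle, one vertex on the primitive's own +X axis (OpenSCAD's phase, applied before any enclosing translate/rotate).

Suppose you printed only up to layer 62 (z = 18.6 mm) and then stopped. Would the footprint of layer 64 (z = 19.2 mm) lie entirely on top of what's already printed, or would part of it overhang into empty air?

entirely on top

Compare the two slices. At z = 18.6: the 4×16.5 cube contributes its full rectangle (area 66.00 mm²); the r=2 cylinder at (15, 13) contributes a regular 16-gon of circumradius 2 (area = (16/2)·2.000²·sin(360°/16) = 12.25 mm²); Merging all regions: the 2 present regions are separate (no shared area or edge), so areas and boundary lengths simply add and each stays a separate island — area = 78.25 mm²; (rotated 5° about Z; rotation is an isometry so areas/perimeters/island counts are preserved). At z = 19.2: the cube is not intersected at this z (z outside [0, 19]); the r=2 cylinder at (15, 13) contributes a regular 16-gon of circumradius 2 (area = (16/2)·2.000²·sin(360°/16) = 12.25 mm²); Merging all regions: only the r=2 cylinder at (15, 13) is present, so the union is just that shape — area = 12.25 mm²; (whole slice rotated 5° about Z — lengths, areas and connectivity unchanged). Checking containment: the cross-section at z = 19.2 is a subset of the cross-section at z = 18.6.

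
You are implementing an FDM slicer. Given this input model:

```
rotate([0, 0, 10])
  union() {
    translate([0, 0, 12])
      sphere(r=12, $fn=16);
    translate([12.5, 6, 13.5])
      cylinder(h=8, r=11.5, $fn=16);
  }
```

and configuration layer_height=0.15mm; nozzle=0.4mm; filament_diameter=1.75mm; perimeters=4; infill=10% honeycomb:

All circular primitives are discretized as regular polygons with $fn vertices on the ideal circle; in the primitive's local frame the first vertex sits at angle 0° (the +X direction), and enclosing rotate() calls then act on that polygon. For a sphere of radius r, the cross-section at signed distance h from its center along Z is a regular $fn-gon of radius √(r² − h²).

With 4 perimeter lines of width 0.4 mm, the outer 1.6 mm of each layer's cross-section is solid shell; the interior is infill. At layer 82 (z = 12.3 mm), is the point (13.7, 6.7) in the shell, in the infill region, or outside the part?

At z = 12.3 mm: the r=12 sphere slices to a regular 16-gon of circumradius 11.996 (√(r²−h²) with h=0.3 from center); the cylinder at (12.5, 6) is absent (z outside [13.5, 21.5]); Merging all regions: only the r=12 sphere is present, so the union is just that shape — 1 connected region; (rotated 10° about Z; rotation is an isometry so areas/perimeters/island counts are preserved). Overall, the cross-section is a single solid region. Undo the 10° rotation: the query point maps to (14.655, 4.219) in the un-rotated model frame. The nearest boundary edge runs (12.00, 0.00)→(11.08, 4.59); distance from the point to it = 3.43 mm. The point is not inside any of the regions above, so it lies outside the cross-section (3.43 mm from the nearest boundary).

outside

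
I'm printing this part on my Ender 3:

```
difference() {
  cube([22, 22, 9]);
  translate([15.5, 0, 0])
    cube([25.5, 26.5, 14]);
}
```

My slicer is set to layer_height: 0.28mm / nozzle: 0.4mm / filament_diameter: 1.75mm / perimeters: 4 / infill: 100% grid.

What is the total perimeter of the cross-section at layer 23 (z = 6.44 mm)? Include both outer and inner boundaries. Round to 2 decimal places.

75.00 mm

At z = 6.44 mm: the 22×22 cube contributes its full rectangle (perimeter 88.00 mm); the cube at (15.5, 0) (footprint 25.5×26.5) is included at this height (perimeter 104.00 mm); After the difference (first − rest): starting from the 22×22 cube, the 25.5×26.5 cube at (15.5, 0) partially overlaps it — only the 143.00 mm² overlap (of its 675.75 mm²) is removed, clipping the outline — boundary = 75.00 mm. Overall, the cross-section is a single solid region. Total boundary length (outer) = 75.00 mm.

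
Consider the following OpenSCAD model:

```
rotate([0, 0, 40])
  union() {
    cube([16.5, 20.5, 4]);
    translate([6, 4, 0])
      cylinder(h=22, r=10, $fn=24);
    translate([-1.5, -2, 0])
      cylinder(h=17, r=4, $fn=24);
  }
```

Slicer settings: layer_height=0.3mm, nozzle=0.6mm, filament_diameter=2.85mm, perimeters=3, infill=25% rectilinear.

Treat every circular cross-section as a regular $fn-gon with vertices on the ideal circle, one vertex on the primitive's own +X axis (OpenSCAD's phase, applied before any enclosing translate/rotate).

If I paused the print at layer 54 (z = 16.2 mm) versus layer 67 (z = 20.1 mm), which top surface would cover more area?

layer 54 (z = 16.2 mm)

Layer 54 (z = 16.2): the cube is not intersected at this z (z outside [0, 4]); the r=10 cylinder at (6, 4) contributes a regular 24-gon of circumradius 10 (area = (24/2)·10.000²·sin(360°/24) = 310.58 mm²); the cylinder at (-1.5, -2): section is a regular 24-gon, circumradius r=4 (area = (24/2)·4.000²·sin(360°/24) = 49.69 mm²); Combining (union): the regions partially overlap — summed areas 360.28 mm² minus the doubly-counted overlap 25.40 mm² gives 334.88 mm² — area = 334.88 mm²; (whole slice rotated 40° about Z — lengths, areas and connectivity unchanged). So its area = 334.88 mm². Layer 67 (z = 20.1): the cube is not intersected at this z (z outside [0, 4]); the cylinder at (6, 4): section is a regular 24-gon, circumradius r=10 (area = (24/2)·10.000²·sin(360°/24) = 310.58 mm²); the cylinder at (-1.5, -2) is not intersected at this z (z outside [0, 17]); Merging all regions: only the r=10 cylinder at (6, 4) is present, so the union is just that shape — area = 310.58 mm²; (whole slice rotated 40° about Z — lengths, areas and connectivity unchanged). So its area = 310.58 mm². Layer 54 is larger (334.88 vs 310.58 mm²).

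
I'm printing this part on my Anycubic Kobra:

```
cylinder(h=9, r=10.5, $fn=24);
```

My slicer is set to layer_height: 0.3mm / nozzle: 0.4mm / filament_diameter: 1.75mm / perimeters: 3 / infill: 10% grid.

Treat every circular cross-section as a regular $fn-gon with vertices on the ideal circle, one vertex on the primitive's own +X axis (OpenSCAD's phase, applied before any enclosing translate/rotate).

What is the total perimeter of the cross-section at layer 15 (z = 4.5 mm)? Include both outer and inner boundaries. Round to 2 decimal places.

At z = 4.5 mm: the r=10.5 cylinder contributes a regular 24-gon of circumradius 10.5 (perimeter = 2·24·10.500·sin(180°/24) = 65.79 mm). Overall, the cross-section is a single solid region. Total boundary length (outer) = 65.79 mm.

65.79 mm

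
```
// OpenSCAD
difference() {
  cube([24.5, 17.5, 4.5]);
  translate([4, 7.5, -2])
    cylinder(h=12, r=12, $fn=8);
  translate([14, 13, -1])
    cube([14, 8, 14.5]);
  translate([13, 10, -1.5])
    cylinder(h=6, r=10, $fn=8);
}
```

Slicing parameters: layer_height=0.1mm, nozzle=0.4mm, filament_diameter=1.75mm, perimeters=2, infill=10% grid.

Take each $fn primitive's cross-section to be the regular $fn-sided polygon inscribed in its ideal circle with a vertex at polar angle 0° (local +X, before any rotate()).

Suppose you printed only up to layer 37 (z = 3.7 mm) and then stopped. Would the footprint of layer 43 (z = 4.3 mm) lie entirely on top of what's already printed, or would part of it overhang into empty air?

entirely on top

Compare the two slices. At z = 3.7: the cube is present — its section is the full 24.5×17.5 rectangle (area 428.75 mm²); the r=12 cylinder at (4, 7.5) contributes a regular 8-gon of circumradius 12 (area = (8/2)·12.000²·sin(360°/8) = 407.29 mm²); the cube at (14, 13) (footprint 14×8) is included at this height (area 112.00 mm²); the cylinder at (13, 10): section is a regular 8-gon, circumradius r=10 (area = (8/2)·10.000²·sin(360°/8) = 282.84 mm²); After the difference (first − rest): starting from the 24.5×17.5 cube (428.75 mm²), the r=12 cylinder at (4, 7.5) partially overlaps it — only the 245.35 mm² overlap (of its 407.29 mm²) is removed, clipping the outline; the 14×8 cube at (14, 13) partially overlaps it — only the 47.25 mm² overlap (of its 112.00 mm²) is removed, clipping the outline; the r=10 cylinder at (13, 10) partially overlaps it — only the 85.50 mm² overlap (of its 282.84 mm²) is removed, clipping the outline — area = 50.66 mm². At z = 4.3: the cube is present — its section is the full 24.5×17.5 rectangle (area 428.75 mm²); the cylinder at (4, 7.5): section is a regular 8-gon, circumradius r=12 (area = (8/2)·12.000²·sin(360°/8) = 407.29 mm²); the cube at (14, 13) (footprint 14×8) is included at this height (area 112.00 mm²); the cylinder at (13, 10): section is a regular 8-gon, circumradius r=10 (area = (8/2)·10.000²·sin(360°/8) = 282.84 mm²); Subtracting the remaining from the first: starting from the 24.5×17.5 cube (428.75 mm²), the r=12 cylinder at (4, 7.5) partially overlaps it — only the 245.35 mm² overlap (of its 407.29 mm²) is removed, clipping the outline; the 14×8 cube at (14, 13) partially overlaps it — only the 47.25 mm² overlap (of its 112.00 mm²) is removed, clipping the outline; the r=10 cylinder at (13, 10) partially overlaps it — only the 85.50 mm² overlap (of its 282.84 mm²) is removed, clipping the outline — area = 50.66 mm². Checking containment: the cross-section at z = 4.3 is a subset of the cross-section at z = 3.7.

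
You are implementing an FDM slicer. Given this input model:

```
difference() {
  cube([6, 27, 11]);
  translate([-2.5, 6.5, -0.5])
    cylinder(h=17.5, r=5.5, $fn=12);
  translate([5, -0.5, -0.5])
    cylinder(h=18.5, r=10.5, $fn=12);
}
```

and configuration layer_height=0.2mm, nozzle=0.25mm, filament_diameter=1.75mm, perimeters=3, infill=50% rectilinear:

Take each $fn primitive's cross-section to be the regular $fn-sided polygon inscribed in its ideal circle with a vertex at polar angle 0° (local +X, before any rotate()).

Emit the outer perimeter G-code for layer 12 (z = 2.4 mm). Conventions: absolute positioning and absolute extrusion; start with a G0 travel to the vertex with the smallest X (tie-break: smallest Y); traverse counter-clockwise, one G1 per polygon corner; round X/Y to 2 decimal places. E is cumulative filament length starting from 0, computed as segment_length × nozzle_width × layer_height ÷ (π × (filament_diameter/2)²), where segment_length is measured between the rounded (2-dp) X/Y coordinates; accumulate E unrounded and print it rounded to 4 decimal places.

At z = 2.4 mm: the cube (footprint 6×27) is included at this height; the r=5.5 cylinder at (-2.5, 6.5) gives a regular 12-gon of circumradius 5.5 (constant along its height); the r=10.5 cylinder at (5, -0.5) gives a regular 12-gon of circumradius 10.5 (constant along its height); After the difference (first − rest): starting from the 6×27 cube, the r=5.5 cylinder at (-2.5, 6.5) partially overlaps it — only the 19.55 mm² overlap (of its 90.75 mm²) is removed, clipping the outline; the r=10.5 cylinder at (5, -0.5) partially overlaps it — only the 40.15 mm² overlap (of its 330.75 mm²) is removed, clipping the outline — 1 connected region. The outline is a single polygon with 7 vertices. Extrusion per mm of travel: 0.25 × 0.2 / (π × 0.875²) = 0.020788. Accumulating E over each segment gives final E = 0.9544.

G0 X0.00 Y11.33 Z2.40
G1 X0.25 Y11.26 E0.0054
G1 X2.25 Y9.26 E0.0642
G1 X5.00 Y10.00 E0.1234
G1 X6.00 Y9.73 E0.1449
G1 X6.00 Y27.00 E0.5039
G1 X0.00 Y27.00 E0.6287
G1 X0.00 Y11.33 E0.9544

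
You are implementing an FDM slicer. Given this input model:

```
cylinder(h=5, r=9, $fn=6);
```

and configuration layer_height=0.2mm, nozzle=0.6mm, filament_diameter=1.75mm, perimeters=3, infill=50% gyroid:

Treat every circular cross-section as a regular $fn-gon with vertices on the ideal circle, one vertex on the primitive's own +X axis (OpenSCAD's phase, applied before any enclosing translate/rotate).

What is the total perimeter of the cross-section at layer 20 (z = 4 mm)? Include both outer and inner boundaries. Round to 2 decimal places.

At z = 4 mm: the r=9 cylinder gives a regular 6-gon of circumradius 9 (constant along its height) (perimeter = 2·6·9.000·sin(180°/6) = 54.00 mm). Overall, the cross-section is a single solid region. Total boundary length (outer) = 54.00 mm.

54.00 mm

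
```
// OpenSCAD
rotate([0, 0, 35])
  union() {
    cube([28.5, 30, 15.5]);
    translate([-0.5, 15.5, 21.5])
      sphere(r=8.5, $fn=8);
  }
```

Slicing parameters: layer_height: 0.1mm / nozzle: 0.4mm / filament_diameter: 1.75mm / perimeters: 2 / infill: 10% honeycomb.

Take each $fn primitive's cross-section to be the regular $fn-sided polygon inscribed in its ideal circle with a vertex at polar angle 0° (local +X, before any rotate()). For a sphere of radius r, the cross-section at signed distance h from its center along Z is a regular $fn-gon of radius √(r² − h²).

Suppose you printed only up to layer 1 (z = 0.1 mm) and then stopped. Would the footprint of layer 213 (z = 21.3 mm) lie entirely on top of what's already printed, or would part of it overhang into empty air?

part overhangs

Compare the two slices. At z = 0.1: the cube (footprint 28.5×30) is included at this height (area 855.00 mm²); the sphere at (-0.5, 15.5) is absent (|z−center|=21.400 > r=8.5); Combining (union): only the 28.5×30 cube is present, so the union is just that shape — area = 855.00 mm²; (whole slice rotated 35° about Z — lengths, areas and connectivity unchanged). At z = 21.3: the cube is absent (z outside [0, 15.5]); the r=8.5 sphere at (-0.5, 15.5) slices to a regular 8-gon of circumradius 8.498 (√(r²−h²) with h=0.2 from center) (area = (8/2)·8.498²·sin(360°/8) = 204.24 mm²); Taking the union: only the r=8.5 sphere at (-0.5, 15.5) is present, so the union is just that shape — area = 204.24 mm²; (whole slice rotated 35° about Z — lengths, areas and connectivity unchanged). Checking containment: at z = 21.3 the cross-section extends beyond the z = 0.1 cross-section by about 110.51 mm².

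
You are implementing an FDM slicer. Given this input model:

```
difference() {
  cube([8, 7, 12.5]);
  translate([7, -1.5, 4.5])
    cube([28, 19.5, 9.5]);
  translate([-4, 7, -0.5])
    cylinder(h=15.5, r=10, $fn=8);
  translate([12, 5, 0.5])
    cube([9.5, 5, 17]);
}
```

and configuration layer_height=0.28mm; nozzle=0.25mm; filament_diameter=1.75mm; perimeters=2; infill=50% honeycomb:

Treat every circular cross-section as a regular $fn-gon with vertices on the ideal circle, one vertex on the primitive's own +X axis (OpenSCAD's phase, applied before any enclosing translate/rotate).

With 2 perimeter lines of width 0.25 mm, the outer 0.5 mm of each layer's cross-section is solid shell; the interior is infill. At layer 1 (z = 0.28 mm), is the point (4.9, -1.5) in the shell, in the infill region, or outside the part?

outside

At z = 0.28 mm: the 8×7 cube contributes its full rectangle; the cube at (7, -1.5) is absent (z outside [4.5, 14]); the r=10 cylinder at (-4, 7) gives a regular 8-gon of circumradius 10 (constant along its height); the cube at (12, 5) is not intersected at this z (z outside [0.5, 17.5]); Subtracting the remaining from the first: starting from the 8×7 cube, the r=10 cylinder at (-4, 7) partially overlaps it — only the 31.85 mm² overlap (of its 282.84 mm²) is removed, clipping the outline — 1 connected region. Overall, the cross-section is a single solid region. The nearest boundary edge runs (8.00, 0.00)→(3.10, 0.00); distance from the point to it = 1.50 mm. The point is not inside any of the regions above, so it lies outside the cross-section (1.50 mm from the nearest boundary).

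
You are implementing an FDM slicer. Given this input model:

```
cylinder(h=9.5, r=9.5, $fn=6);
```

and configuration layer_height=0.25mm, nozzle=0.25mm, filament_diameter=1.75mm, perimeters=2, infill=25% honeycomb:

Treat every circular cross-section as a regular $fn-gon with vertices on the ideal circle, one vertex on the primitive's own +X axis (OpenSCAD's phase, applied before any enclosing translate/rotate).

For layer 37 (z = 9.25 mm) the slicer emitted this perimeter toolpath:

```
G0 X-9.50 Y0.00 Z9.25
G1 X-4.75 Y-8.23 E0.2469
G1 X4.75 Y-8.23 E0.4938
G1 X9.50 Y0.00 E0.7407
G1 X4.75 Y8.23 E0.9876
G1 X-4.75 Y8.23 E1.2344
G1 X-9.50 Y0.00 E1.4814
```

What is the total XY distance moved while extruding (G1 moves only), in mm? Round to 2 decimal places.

57.01 mm

Sum the Euclidean lengths of each G1 segment: total = 57.01 mm.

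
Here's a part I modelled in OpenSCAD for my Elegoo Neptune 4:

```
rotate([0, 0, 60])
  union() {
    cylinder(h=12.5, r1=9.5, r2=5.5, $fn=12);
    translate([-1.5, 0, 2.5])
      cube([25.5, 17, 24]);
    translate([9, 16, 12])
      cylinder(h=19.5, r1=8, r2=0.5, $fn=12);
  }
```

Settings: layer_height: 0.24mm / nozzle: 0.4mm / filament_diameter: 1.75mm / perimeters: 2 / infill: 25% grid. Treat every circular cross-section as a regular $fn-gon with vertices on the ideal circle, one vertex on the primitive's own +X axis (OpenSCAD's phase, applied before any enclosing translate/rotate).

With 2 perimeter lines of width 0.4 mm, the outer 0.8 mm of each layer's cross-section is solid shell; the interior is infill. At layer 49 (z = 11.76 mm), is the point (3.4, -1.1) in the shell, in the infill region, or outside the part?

infill

At z = 11.76 mm: the cone: at t=0.941 of its height the radius interpolates to r₁+(r₂−r₁)t = 5.737, giving a regular 12-gon of that circumradius; the cube at (-1.5, 0) (footprint 25.5×17) is included at this height; the cone at (9, 16) does not reach this height (z outside [12, 31.5]); Merging all regions: the regions partially overlap (shared area 32.99 mm²), so overlapping operands fuse into one piece — 1 connected region; (rotated 60° about Z; rotation is an isometry so areas/perimeters/island counts are preserved). Overall, the cross-section is a single solid region. Undo the 60° rotation: the query point maps to (0.747, -3.494) in the un-rotated model frame. The nearest boundary edge runs (2.87, -4.97)→(-0.00, -5.74); distance from the point to it = 1.97 mm. The point is inside the cross-section and 1.97 mm from the nearest boundary — more than the 0.8 mm shell width (2 × 0.4), so it's in the infill interior.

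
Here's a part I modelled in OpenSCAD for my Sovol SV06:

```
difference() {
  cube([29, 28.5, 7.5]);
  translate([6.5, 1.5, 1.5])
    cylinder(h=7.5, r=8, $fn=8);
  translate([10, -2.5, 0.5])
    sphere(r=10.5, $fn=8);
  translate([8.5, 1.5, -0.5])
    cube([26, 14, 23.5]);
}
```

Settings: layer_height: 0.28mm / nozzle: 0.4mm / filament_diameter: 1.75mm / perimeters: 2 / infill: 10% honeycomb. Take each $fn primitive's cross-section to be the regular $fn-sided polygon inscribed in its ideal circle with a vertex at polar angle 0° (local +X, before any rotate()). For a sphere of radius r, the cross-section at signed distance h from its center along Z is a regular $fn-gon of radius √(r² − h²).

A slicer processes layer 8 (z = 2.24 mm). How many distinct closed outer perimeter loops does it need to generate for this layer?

At z = 2.24 mm: the cube (footprint 29×28.5) is included at this height; the r=8 cylinder at (6.5, 1.5) gives a regular 8-gon of circumradius 8 (constant along its height); the r=10.5 sphere at (10, -2.5) slices to a regular 8-gon of circumradius 10.355 (√(r²−h²) with h=1.74 from center); the cube at (8.5, 1.5) (footprint 26×14) is included at this height; After the difference (first − rest): starting from the 29×28.5 cube, the r=8 cylinder at (6.5, 1.5) partially overlaps it — only the 109.08 mm² overlap (of its 181.02 mm²) is removed, clipping the outline; the r=10.5 sphere at (10, -2.5) partially overlaps it — only the 25.58 mm² overlap (of its 303.27 mm²) is removed, clipping the outline; the 26×14 cube at (8.5, 1.5) partially overlaps it — only the 238.57 mm² overlap (of its 364.00 mm²) is removed, clipping the outline — 2 connected regions. The result has 2 disconnected regions.

2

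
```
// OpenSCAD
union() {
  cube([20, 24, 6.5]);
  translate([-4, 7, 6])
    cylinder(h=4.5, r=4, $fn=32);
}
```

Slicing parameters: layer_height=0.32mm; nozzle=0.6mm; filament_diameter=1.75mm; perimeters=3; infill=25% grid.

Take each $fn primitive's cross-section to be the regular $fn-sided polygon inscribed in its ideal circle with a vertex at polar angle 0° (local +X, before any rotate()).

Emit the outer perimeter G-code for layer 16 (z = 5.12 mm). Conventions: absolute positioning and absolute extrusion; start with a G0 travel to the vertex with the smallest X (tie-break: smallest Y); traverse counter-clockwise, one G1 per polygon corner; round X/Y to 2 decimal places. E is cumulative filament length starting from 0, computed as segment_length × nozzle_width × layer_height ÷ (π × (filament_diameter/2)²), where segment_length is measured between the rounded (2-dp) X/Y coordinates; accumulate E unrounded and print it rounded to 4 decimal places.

G0 X0.00 Y0.00 Z5.12
G1 X20.00 Y0.00 E1.5965
G1 X20.00 Y24.00 E3.5123
G1 X0.00 Y24.00 E5.1088
G1 X0.00 Y0.00 E7.0245

At z = 5.12 mm: the cube (footprint 20×24) is included at this height; the cylinder at (-4, 7) is not intersected at this z (z outside [6, 10.5]); Taking the union: only the 20×24 cube is present, so the union is just that shape — 1 connected region. The outline is a single polygon with 4 vertices. Extrusion per mm of travel: 0.6 × 0.32 / (π × 0.875²) = 0.079824. Accumulating E over each segment gives final E = 7.0245.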